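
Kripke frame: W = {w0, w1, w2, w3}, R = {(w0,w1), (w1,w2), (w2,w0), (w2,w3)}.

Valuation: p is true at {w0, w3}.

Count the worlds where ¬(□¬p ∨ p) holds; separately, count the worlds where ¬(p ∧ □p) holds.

1 and 3

For ¬(□¬p ∨ p):
w0: □¬p ∨ p is T. ✗
w1: □¬p ∨ p is T. ✗
w2: □¬p ∨ p is F. ✓
w3: □¬p ∨ p is T. ✗
— 1 world.
For ¬(p ∧ □p):
w0: p ∧ □p is F. ✓
w1: p ∧ □p is F. ✓
w2: p ∧ □p is F. ✓
w3: p ∧ □p is T. ✗
— 3 worlds.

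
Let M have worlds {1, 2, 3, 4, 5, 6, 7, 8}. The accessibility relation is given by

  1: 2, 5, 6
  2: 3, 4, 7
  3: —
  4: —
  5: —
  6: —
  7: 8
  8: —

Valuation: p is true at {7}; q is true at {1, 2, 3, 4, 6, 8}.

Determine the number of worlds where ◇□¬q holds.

1: successors {2, 5, 6}; □¬q there: 2:F, 5:T, 6:T. ✓
2: successors {3, 4, 7}; □¬q there: 3:T, 4:T, 7:F. ✓
3: no successors, so ◇□¬q fails. ✗
4: no successors, so ◇□¬q fails. ✗
5: no successors, so ◇□¬q fails. ✗
6: no successors, so ◇□¬q fails. ✗
7: successors {8}; □¬q there: 8:T. ✓
8: no successors, so ◇□¬q fails. ✗
Satisfying worlds: {1, 2, 7}.

3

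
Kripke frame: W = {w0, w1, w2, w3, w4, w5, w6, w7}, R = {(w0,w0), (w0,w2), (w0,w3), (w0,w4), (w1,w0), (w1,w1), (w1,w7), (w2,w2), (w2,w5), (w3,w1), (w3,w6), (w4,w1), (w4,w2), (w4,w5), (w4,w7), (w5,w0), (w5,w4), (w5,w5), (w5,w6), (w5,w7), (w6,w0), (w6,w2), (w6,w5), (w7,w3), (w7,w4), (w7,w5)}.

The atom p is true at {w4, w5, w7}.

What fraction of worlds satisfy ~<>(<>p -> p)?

w0: <>(<>p -> p) is T. ✗
w1: <>(<>p -> p) is T. ✗
w2: <>(<>p -> p) is T. ✗
w3: <>(<>p -> p) is F. ✓
w4: <>(<>p -> p) is T. ✗
w5: <>(<>p -> p) is T. ✗
w6: <>(<>p -> p) is T. ✗
w7: <>(<>p -> p) is T. ✗
That's 1 of 8 worlds, so 1/8.

1/8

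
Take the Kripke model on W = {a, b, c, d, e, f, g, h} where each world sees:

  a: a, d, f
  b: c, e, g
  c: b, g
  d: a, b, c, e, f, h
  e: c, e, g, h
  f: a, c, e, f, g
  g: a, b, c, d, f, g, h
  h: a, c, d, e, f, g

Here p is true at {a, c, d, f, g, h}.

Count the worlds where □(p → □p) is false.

a: successors {a, d, f}; p → □p there: a:T, d:F, f:F. ✗
b: successors {c, e, g}; p → □p there: c:F, e:T, g:F. ✗
c: successors {b, g}; p → □p there: b:T, g:F. ✗
d: successors {a, b, c, e, f, h}; p → □p there: a:T, b:T, c:F, e:T, f:F, h:F. ✗
e: successors {c, e, g, h}; p → □p there: c:F, e:T, g:F, h:F. ✗
f: successors {a, c, e, f, g}; p → □p there: a:T, c:F, e:T, f:F, g:F. ✗
g: successors {a, b, c, d, f, g, h}; p → □p there: a:T, b:T, c:F, d:F, f:F, g:F, h:F. ✗
h: successors {a, c, d, e, f, g}; p → □p there: a:T, c:F, d:F, e:T, f:F, g:F. ✗
Satisfying worlds: ∅.
So □(p → □p) fails at the other 8 worlds.

8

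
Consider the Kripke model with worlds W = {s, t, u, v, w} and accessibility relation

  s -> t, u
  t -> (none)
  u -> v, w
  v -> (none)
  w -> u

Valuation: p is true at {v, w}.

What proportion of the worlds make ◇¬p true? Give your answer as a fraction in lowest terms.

2/5

s: successors {t, u}; ¬p there: t:T, u:T. ✓
t: no successors, so ◇¬p fails. ✗
u: successors {v, w}; ¬p there: v:F, w:F. ✗
v: no successors, so ◇¬p fails. ✗
w: successors {u}; ¬p there: u:T. ✓
That's 2 of 5 worlds, so 2/5.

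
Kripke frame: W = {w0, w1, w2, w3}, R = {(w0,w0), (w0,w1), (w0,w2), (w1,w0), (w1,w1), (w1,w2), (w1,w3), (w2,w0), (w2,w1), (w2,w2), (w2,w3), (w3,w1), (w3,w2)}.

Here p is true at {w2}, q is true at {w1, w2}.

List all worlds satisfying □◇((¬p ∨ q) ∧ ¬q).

w0: successors {w0, w1, w2}; ◇((¬p ∨ q) ∧ ¬q) there: w0:T, w1:T, w2:T. ✓
w1: successors {w0, w1, w2, w3}; ◇((¬p ∨ q) ∧ ¬q) there: w0:T, w1:T, w2:T, w3:F. ✗
w2: successors {w0, w1, w2, w3}; ◇((¬p ∨ q) ∧ ¬q) there: w0:T, w1:T, w2:T, w3:F. ✗
w3: successors {w1, w2}; ◇((¬p ∨ q) ∧ ¬q) there: w1:T, w2:T. ✓

{w0, w3}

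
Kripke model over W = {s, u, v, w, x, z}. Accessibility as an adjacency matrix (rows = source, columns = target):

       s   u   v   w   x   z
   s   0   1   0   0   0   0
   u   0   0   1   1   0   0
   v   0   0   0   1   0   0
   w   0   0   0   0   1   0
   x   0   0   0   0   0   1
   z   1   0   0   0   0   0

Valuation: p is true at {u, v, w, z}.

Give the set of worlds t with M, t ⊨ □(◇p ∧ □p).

s: successors {u}; ◇p ∧ □p there: u:T. ✓
u: successors {v, w}; ◇p ∧ □p there: v:T, w:F. ✗
v: successors {w}; ◇p ∧ □p there: w:F. ✗
w: successors {x}; ◇p ∧ □p there: x:T. ✓
x: successors {z}; ◇p ∧ □p there: z:F. ✗
z: successors {s}; ◇p ∧ □p there: s:T. ✓

{s, w, z}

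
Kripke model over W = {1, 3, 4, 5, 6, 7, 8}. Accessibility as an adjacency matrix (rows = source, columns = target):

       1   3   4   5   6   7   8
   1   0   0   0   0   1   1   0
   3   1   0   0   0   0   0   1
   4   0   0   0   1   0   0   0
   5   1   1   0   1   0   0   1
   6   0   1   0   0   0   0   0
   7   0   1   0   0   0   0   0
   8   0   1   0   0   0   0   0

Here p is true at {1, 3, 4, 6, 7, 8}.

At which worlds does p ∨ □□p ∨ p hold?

{1, 3, 4, 6, 7, 8}

1: p is T, □□p ∨ p is T. ✓
3: p is T, □□p ∨ p is T. ✓
4: p is T, □□p ∨ p is T. ✓
5: p is F, □□p ∨ p is F. ✗
6: p is T, □□p ∨ p is T. ✓
7: p is T, □□p ∨ p is T. ✓
8: p is T, □□p ∨ p is T. ✓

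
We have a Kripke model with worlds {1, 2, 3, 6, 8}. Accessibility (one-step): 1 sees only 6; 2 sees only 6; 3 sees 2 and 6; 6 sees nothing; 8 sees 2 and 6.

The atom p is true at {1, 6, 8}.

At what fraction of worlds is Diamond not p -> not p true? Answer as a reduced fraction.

4/5

1: Diamond not p is F, not p is F. ✓
2: Diamond not p is F, not p is T. ✓
3: Diamond not p is T, not p is T. ✓
6: Diamond not p is F, not p is F. ✓
8: Diamond not p is T, not p is F. ✗
That's 4 of 5 worlds, so 4/5.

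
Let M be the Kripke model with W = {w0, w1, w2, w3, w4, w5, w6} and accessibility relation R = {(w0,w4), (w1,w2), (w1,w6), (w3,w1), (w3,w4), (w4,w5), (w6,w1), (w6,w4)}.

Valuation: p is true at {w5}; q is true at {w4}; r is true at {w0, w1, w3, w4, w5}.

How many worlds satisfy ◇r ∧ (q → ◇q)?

3

w0: ◇r is T, q → ◇q is T. ✓
w1: ◇r is F, q → ◇q is T. ✗
w2: ◇r is F, q → ◇q is T. ✗
w3: ◇r is T, q → ◇q is T. ✓
w4: ◇r is T, q → ◇q is F. ✗
w5: ◇r is F, q → ◇q is T. ✗
w6: ◇r is T, q → ◇q is T. ✓
Satisfying worlds: {w0, w3, w6}.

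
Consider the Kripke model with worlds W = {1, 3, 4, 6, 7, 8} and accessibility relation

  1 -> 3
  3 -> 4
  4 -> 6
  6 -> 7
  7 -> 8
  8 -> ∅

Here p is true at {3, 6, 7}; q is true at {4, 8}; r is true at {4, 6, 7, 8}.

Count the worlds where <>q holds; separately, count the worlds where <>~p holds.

2 and 2

For <>q:
1: successors {3}; q there: 3:F. ✗
3: successors {4}; q there: 4:T. ✓
4: successors {6}; q there: 6:F. ✗
6: successors {7}; q there: 7:F. ✗
7: successors {8}; q there: 8:T. ✓
8: no successors, so <>q fails. ✗
— 2 worlds.
For <>~p:
1: successors {3}; ~p there: 3:F. ✗
3: successors {4}; ~p there: 4:T. ✓
4: successors {6}; ~p there: 6:F. ✗
6: successors {7}; ~p there: 7:F. ✗
7: successors {8}; ~p there: 8:T. ✓
8: no successors, so <>~p fails. ✗
— 2 worlds.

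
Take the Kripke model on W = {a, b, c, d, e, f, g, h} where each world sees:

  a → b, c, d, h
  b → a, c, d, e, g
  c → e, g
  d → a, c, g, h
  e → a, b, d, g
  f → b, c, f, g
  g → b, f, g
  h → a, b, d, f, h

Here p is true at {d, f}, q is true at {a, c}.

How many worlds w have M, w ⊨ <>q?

6

a: successors {b, c, d, h}; q there: b:F, c:T, d:F, h:F. ✓
b: successors {a, c, d, e, g}; q there: a:T, c:T, d:F, e:F, g:F. ✓
c: successors {e, g}; q there: e:F, g:F. ✗
d: successors {a, c, g, h}; q there: a:T, c:T, g:F, h:F. ✓
e: successors {a, b, d, g}; q there: a:T, b:F, d:F, g:F. ✓
f: successors {b, c, f, g}; q there: b:F, c:T, f:F, g:F. ✓
g: successors {b, f, g}; q there: b:F, f:F, g:F. ✗
h: successors {a, b, d, f, h}; q there: a:T, b:F, d:F, f:F, h:F. ✓
Satisfying worlds: {a, b, d, e, f, h}.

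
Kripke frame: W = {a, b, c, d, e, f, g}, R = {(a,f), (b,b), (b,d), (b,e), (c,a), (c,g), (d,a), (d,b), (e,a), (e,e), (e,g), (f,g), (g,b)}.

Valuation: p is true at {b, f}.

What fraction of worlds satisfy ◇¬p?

a: successors {f}; ¬p there: f:F. ✗
b: successors {b, d, e}; ¬p there: b:F, d:T, e:T. ✓
c: successors {a, g}; ¬p there: a:T, g:T. ✓
d: successors {a, b}; ¬p there: a:T, b:F. ✓
e: successors {a, e, g}; ¬p there: a:T, e:T, g:T. ✓
f: successors {g}; ¬p there: g:T. ✓
g: successors {b}; ¬p there: b:F. ✗
That's 5 of 7 worlds, so 5/7.

5/7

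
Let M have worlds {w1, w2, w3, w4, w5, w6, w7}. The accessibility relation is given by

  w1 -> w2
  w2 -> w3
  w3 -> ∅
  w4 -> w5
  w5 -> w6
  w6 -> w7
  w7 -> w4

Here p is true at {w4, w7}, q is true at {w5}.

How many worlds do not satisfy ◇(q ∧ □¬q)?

6

w1: successors {w2}; q ∧ □¬q there: w2:F. ✗
w2: successors {w3}; q ∧ □¬q there: w3:F. ✗
w3: no successors, so ◇(q ∧ □¬q) fails. ✗
w4: successors {w5}; q ∧ □¬q there: w5:T. ✓
w5: successors {w6}; q ∧ □¬q there: w6:F. ✗
w6: successors {w7}; q ∧ □¬q there: w7:F. ✗
w7: successors {w4}; q ∧ □¬q there: w4:F. ✗
Satisfying worlds: {w4}.
So ◇(q ∧ □¬q) fails at the other 6 worlds.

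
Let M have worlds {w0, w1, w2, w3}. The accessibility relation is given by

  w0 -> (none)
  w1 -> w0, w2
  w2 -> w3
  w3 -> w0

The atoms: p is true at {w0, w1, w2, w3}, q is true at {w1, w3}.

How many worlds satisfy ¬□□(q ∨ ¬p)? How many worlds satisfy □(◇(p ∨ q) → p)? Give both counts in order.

For ¬□□(q ∨ ¬p):
w0: □□(q ∨ ¬p) is T. ✗
w1: □□(q ∨ ¬p) is T. ✗
w2: □□(q ∨ ¬p) is F. ✓
w3: □□(q ∨ ¬p) is T. ✗
— 1 world.
For □(◇(p ∨ q) → p):
w0: no successors, so □(◇(p ∨ q) → p) holds vacuously. ✓
w1: successors {w0, w2}; ◇(p ∨ q) → p there: w0:T, w2:T. ✓
w2: successors {w3}; ◇(p ∨ q) → p there: w3:T. ✓
w3: successors {w0}; ◇(p ∨ q) → p there: w0:T. ✓
— 4 worlds.

1 and 4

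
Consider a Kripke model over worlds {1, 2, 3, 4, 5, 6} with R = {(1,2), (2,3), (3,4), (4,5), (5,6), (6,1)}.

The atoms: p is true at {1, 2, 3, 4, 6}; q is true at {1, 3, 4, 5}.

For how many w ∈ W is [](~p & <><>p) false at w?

1: successors {2}; ~p & <><>p there: 2:F. ✗
2: successors {3}; ~p & <><>p there: 3:F. ✗
3: successors {4}; ~p & <><>p there: 4:F. ✗
4: successors {5}; ~p & <><>p there: 5:T. ✓
5: successors {6}; ~p & <><>p there: 6:F. ✗
6: successors {1}; ~p & <><>p there: 1:F. ✗
Satisfying worlds: {4}.
So [](~p & <><>p) fails at the other 5 worlds.

5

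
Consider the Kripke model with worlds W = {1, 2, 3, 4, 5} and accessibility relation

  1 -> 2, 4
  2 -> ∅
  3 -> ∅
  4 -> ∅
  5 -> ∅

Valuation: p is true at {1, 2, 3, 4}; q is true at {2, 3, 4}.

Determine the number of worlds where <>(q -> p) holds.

1

1: successors {2, 4}; q -> p there: 2:T, 4:T. ✓
2: no successors, so <>(q -> p) fails. ✗
3: no successors, so <>(q -> p) fails. ✗
4: no successors, so <>(q -> p) fails. ✗
5: no successors, so <>(q -> p) fails. ✗
Satisfying worlds: {1}.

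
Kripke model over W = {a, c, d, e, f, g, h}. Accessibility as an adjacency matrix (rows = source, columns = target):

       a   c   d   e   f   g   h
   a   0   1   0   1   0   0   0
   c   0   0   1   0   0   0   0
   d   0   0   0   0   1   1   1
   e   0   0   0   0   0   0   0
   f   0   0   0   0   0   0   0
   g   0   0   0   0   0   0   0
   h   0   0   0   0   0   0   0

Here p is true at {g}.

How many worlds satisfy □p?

4

a: successors {c, e}; p there: c:F, e:F. ✗
c: successors {d}; p there: d:F. ✗
d: successors {f, g, h}; p there: f:F, g:T, h:F. ✗
e: no successors, so □p holds vacuously. ✓
f: no successors, so □p holds vacuously. ✓
g: no successors, so □p holds vacuously. ✓
h: no successors, so □p holds vacuously. ✓
Satisfying worlds: {e, f, g, h}.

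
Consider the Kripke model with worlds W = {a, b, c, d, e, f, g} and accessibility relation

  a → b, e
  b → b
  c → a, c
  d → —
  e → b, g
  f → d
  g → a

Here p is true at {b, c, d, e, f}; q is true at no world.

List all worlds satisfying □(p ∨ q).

a: successors {b, e}; p ∨ q there: b:T, e:T. ✓
b: successors {b}; p ∨ q there: b:T. ✓
c: successors {a, c}; p ∨ q there: a:F, c:T. ✗
d: no successors, so □(p ∨ q) holds vacuously. ✓
e: successors {b, g}; p ∨ q there: b:T, g:F. ✗
f: successors {d}; p ∨ q there: d:T. ✓
g: successors {a}; p ∨ q there: a:F. ✗

{a, b, d, f}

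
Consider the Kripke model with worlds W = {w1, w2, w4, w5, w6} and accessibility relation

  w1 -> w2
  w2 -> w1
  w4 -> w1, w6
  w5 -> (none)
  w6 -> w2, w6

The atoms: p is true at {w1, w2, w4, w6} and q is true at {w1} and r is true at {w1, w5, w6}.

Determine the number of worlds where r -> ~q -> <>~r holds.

w1: r is T, ~q -> <>~r is T. ✓
w2: r is F, ~q -> <>~r is F. ✓
w4: r is F, ~q -> <>~r is F. ✓
w5: r is T, ~q -> <>~r is F. ✗
w6: r is T, ~q -> <>~r is T. ✓
Satisfying worlds: {w1, w2, w4, w6}.

4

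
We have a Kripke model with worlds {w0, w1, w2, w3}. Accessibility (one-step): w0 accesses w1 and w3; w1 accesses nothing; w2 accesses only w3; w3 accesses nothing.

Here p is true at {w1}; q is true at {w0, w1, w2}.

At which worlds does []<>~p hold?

w0: successors {w1, w3}; <>~p there: w1:F, w3:F. ✗
w1: no successors, so []<>~p holds vacuously. ✓
w2: successors {w3}; <>~p there: w3:F. ✗
w3: no successors, so []<>~p holds vacuously. ✓

{w1, w3}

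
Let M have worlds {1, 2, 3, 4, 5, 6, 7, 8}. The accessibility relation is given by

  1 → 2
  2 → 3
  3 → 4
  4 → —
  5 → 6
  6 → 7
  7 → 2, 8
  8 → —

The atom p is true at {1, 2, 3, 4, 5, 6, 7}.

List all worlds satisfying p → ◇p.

{1, 2, 3, 5, 6, 7, 8}

1: p is T, ◇p is T. ✓
2: p is T, ◇p is T. ✓
3: p is T, ◇p is T. ✓
4: p is T, ◇p is F. ✗
5: p is T, ◇p is T. ✓
6: p is T, ◇p is T. ✓
7: p is T, ◇p is T. ✓
8: p is F, ◇p is F. ✓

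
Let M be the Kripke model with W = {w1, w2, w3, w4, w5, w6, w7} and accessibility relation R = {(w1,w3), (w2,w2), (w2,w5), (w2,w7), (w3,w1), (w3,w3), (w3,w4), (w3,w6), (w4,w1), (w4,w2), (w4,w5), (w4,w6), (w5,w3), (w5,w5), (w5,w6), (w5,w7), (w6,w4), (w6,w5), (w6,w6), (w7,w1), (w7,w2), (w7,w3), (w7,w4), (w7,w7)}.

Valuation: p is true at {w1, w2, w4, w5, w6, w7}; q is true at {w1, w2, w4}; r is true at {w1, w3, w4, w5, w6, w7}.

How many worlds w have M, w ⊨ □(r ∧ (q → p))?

4

w1: successors {w3}; r ∧ (q → p) there: w3:T. ✓
w2: successors {w2, w5, w7}; r ∧ (q → p) there: w2:F, w5:T, w7:T. ✗
w3: successors {w1, w3, w4, w6}; r ∧ (q → p) there: w1:T, w3:T, w4:T, w6:T. ✓
w4: successors {w1, w2, w5, w6}; r ∧ (q → p) there: w1:T, w2:F, w5:T, w6:T. ✗
w5: successors {w3, w5, w6, w7}; r ∧ (q → p) there: w3:T, w5:T, w6:T, w7:T. ✓
w6: successors {w4, w5, w6}; r ∧ (q → p) there: w4:T, w5:T, w6:T. ✓
w7: successors {w1, w2, w3, w4, w7}; r ∧ (q → p) there: w1:T, w2:F, w3:T, w4:T, w7:T. ✗
Satisfying worlds: {w1, w3, w5, w6}.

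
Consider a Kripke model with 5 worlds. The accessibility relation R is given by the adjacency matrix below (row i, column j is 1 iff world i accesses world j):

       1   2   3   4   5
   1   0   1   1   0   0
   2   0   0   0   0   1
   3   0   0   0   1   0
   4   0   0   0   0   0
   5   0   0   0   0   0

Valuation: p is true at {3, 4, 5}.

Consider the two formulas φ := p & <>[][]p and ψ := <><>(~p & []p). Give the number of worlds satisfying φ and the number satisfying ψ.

1 and 0

For p & <>[][]p:
1: p is F, <>[][]p is T. ✗
2: p is F, <>[][]p is T. ✗
3: p is T, <>[][]p is T. ✓
4: p is T, <>[][]p is F. ✗
5: p is T, <>[][]p is F. ✗
— 1 world.
For <><>(~p & []p):
1: successors {2, 3}; <>(~p & []p) there: 2:F, 3:F. ✗
2: successors {5}; <>(~p & []p) there: 5:F. ✗
3: successors {4}; <>(~p & []p) there: 4:F. ✗
4: no successors, so <><>(~p & []p) fails. ✗
5: no successors, so <><>(~p & []p) fails. ✗
— 0 worlds.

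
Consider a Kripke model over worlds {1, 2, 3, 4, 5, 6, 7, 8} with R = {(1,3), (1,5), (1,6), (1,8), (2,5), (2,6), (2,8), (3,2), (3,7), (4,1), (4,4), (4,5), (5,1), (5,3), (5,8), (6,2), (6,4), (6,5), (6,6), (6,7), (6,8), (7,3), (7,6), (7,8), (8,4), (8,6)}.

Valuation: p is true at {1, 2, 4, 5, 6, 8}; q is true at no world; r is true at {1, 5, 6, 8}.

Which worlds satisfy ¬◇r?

1: ◇r is T. ✗
2: ◇r is T. ✗
3: ◇r is F. ✓
4: ◇r is T. ✗
5: ◇r is T. ✗
6: ◇r is T. ✗
7: ◇r is T. ✗
8: ◇r is T. ✗

{3}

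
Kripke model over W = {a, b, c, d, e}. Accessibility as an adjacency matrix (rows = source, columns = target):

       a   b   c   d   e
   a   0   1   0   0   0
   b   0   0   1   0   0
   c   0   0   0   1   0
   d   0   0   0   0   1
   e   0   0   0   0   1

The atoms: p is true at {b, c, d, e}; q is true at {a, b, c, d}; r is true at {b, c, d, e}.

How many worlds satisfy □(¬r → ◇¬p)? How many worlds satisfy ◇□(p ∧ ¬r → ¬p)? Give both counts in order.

For □(¬r → ◇¬p):
a: successors {b}; ¬r → ◇¬p there: b:T. ✓
b: successors {c}; ¬r → ◇¬p there: c:T. ✓
c: successors {d}; ¬r → ◇¬p there: d:T. ✓
d: successors {e}; ¬r → ◇¬p there: e:T. ✓
e: successors {e}; ¬r → ◇¬p there: e:T. ✓
— 5 worlds.
For ◇□(p ∧ ¬r → ¬p):
a: successors {b}; □(p ∧ ¬r → ¬p) there: b:T. ✓
b: successors {c}; □(p ∧ ¬r → ¬p) there: c:T. ✓
c: successors {d}; □(p ∧ ¬r → ¬p) there: d:T. ✓
d: successors {e}; □(p ∧ ¬r → ¬p) there: e:T. ✓
e: successors {e}; □(p ∧ ¬r → ¬p) there: e:T. ✓
— 5 worlds.

5 and 5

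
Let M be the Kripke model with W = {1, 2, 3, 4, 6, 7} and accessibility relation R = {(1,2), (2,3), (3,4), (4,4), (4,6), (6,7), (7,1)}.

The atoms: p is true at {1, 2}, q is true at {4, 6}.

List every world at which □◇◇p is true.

{6}

1: successors {2}; ◇◇p there: 2:F. ✗
2: successors {3}; ◇◇p there: 3:F. ✗
3: successors {4}; ◇◇p there: 4:F. ✗
4: successors {4, 6}; ◇◇p there: 4:F, 6:T. ✗
6: successors {7}; ◇◇p there: 7:T. ✓
7: successors {1}; ◇◇p there: 1:F. ✗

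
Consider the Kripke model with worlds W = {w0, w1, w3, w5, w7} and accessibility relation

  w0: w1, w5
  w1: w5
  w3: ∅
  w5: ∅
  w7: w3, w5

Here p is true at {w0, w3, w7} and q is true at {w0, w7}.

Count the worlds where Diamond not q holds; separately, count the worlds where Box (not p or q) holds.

For Diamond not q:
w0: successors {w1, w5}; not q there: w1:T, w5:T. ✓
w1: successors {w5}; not q there: w5:T. ✓
w3: no successors, so Diamond not q fails. ✗
w5: no successors, so Diamond not q fails. ✗
w7: successors {w3, w5}; not q there: w3:T, w5:T. ✓
— 3 worlds.
For Box (not p or q):
w0: successors {w1, w5}; not p or q there: w1:T, w5:T. ✓
w1: successors {w5}; not p or q there: w5:T. ✓
w3: no successors, so Box (not p or q) holds vacuously. ✓
w5: no successors, so Box (not p or q) holds vacuously. ✓
w7: successors {w3, w5}; not p or q there: w3:F, w5:T. ✗
— 4 worlds.

3 and 4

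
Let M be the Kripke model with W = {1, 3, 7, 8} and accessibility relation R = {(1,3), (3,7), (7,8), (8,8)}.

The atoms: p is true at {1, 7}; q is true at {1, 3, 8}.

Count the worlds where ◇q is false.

1: successors {3}; q there: 3:T. ✓
3: successors {7}; q there: 7:F. ✗
7: successors {8}; q there: 8:T. ✓
8: successors {8}; q there: 8:T. ✓
Satisfying worlds: {1, 7, 8}.
So ◇q fails at the other 1 world.

1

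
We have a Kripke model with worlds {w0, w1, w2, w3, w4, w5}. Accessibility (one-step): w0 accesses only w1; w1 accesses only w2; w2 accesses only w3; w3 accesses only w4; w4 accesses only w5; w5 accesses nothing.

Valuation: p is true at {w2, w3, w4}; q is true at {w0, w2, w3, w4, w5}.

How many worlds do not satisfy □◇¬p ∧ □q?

4

w0: □◇¬p is F, □q is F. ✗
w1: □◇¬p is F, □q is T. ✗
w2: □◇¬p is F, □q is T. ✗
w3: □◇¬p is T, □q is T. ✓
w4: □◇¬p is F, □q is T. ✗
w5: □◇¬p is T, □q is T. ✓
Satisfying worlds: {w3, w5}.
So □◇¬p ∧ □q fails at the other 4 worlds.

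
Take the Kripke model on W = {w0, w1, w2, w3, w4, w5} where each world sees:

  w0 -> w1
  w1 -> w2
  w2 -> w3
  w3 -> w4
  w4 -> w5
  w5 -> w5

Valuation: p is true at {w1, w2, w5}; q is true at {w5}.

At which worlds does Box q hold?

{w4, w5}

w0: successors {w1}; q there: w1:F. ✗
w1: successors {w2}; q there: w2:F. ✗
w2: successors {w3}; q there: w3:F. ✗
w3: successors {w4}; q there: w4:F. ✗
w4: successors {w5}; q there: w5:T. ✓
w5: successors {w5}; q there: w5:T. ✓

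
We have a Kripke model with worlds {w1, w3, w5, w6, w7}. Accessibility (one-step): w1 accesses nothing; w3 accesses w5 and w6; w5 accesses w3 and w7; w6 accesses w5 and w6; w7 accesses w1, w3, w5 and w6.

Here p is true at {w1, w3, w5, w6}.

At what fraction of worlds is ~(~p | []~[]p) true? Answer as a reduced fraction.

w1: ~p | []~[]p is T. ✗
w3: ~p | []~[]p is F. ✓
w5: ~p | []~[]p is F. ✓
w6: ~p | []~[]p is F. ✓
w7: ~p | []~[]p is T. ✗
That's 3 of 5 worlds, so 3/5.

3/5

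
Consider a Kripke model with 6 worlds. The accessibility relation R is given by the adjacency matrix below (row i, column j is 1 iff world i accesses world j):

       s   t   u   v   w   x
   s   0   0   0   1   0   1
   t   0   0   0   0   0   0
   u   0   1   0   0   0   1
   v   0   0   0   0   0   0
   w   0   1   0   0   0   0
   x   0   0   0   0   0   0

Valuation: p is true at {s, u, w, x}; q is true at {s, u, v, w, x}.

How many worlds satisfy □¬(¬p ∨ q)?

s: successors {v, x}; ¬(¬p ∨ q) there: v:F, x:F. ✗
t: no successors, so □¬(¬p ∨ q) holds vacuously. ✓
u: successors {t, x}; ¬(¬p ∨ q) there: t:F, x:F. ✗
v: no successors, so □¬(¬p ∨ q) holds vacuously. ✓
w: successors {t}; ¬(¬p ∨ q) there: t:F. ✗
x: no successors, so □¬(¬p ∨ q) holds vacuously. ✓
Satisfying worlds: {t, v, x}.

3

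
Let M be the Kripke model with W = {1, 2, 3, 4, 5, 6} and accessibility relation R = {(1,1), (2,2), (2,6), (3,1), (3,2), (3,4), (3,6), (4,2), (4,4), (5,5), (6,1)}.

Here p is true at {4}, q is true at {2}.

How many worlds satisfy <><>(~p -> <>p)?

1: successors {1}; <>(~p -> <>p) there: 1:F. ✗
2: successors {2, 6}; <>(~p -> <>p) there: 2:F, 6:F. ✗
3: successors {1, 2, 4, 6}; <>(~p -> <>p) there: 1:F, 2:F, 4:T, 6:F. ✓
4: successors {2, 4}; <>(~p -> <>p) there: 2:F, 4:T. ✓
5: successors {5}; <>(~p -> <>p) there: 5:F. ✗
6: successors {1}; <>(~p -> <>p) there: 1:F. ✗
Satisfying worlds: {3, 4}.

2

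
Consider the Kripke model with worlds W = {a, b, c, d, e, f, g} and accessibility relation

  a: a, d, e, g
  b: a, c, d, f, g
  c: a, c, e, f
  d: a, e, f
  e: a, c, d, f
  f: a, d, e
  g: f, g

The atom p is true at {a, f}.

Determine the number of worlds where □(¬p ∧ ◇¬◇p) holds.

a: successors {a, d, e, g}; ¬p ∧ ◇¬◇p there: a:F, d:F, e:F, g:F. ✗
b: successors {a, c, d, f, g}; ¬p ∧ ◇¬◇p there: a:F, c:F, d:F, f:F, g:F. ✗
c: successors {a, c, e, f}; ¬p ∧ ◇¬◇p there: a:F, c:F, e:F, f:F. ✗
d: successors {a, e, f}; ¬p ∧ ◇¬◇p there: a:F, e:F, f:F. ✗
e: successors {a, c, d, f}; ¬p ∧ ◇¬◇p there: a:F, c:F, d:F, f:F. ✗
f: successors {a, d, e}; ¬p ∧ ◇¬◇p there: a:F, d:F, e:F. ✗
g: successors {f, g}; ¬p ∧ ◇¬◇p there: f:F, g:F. ✗
Satisfying worlds: ∅.

0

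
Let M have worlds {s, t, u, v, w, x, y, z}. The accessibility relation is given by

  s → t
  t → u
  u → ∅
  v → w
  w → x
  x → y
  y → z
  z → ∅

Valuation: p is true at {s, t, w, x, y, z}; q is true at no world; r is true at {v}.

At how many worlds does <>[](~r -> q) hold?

s: successors {t}; [](~r -> q) there: t:F. ✗
t: successors {u}; [](~r -> q) there: u:T. ✓
u: no successors, so <>[](~r -> q) fails. ✗
v: successors {w}; [](~r -> q) there: w:F. ✗
w: successors {x}; [](~r -> q) there: x:F. ✗
x: successors {y}; [](~r -> q) there: y:F. ✗
y: successors {z}; [](~r -> q) there: z:T. ✓
z: no successors, so <>[](~r -> q) fails. ✗
Satisfying worlds: {t, y}.

2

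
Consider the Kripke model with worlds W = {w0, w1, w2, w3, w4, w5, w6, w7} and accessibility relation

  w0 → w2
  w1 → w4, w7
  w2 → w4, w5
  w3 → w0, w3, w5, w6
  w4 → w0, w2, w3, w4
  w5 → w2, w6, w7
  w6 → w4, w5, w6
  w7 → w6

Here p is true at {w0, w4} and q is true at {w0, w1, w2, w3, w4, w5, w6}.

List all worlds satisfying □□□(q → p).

∅

w0: successors {w2}; □□(q → p) there: w2:F. ✗
w1: successors {w4, w7}; □□(q → p) there: w4:F, w7:F. ✗
w2: successors {w4, w5}; □□(q → p) there: w4:F, w5:F. ✗
w3: successors {w0, w3, w5, w6}; □□(q → p) there: w0:F, w3:F, w5:F, w6:F. ✗
w4: successors {w0, w2, w3, w4}; □□(q → p) there: w0:F, w2:F, w3:F, w4:F. ✗
w5: successors {w2, w6, w7}; □□(q → p) there: w2:F, w6:F, w7:F. ✗
w6: successors {w4, w5, w6}; □□(q → p) there: w4:F, w5:F, w6:F. ✗
w7: successors {w6}; □□(q → p) there: w6:F. ✗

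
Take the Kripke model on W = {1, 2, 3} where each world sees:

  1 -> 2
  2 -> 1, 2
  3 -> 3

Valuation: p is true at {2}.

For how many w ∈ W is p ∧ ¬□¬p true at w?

1: p is F, ¬□¬p is T. ✗
2: p is T, ¬□¬p is T. ✓
3: p is F, ¬□¬p is F. ✗
Satisfying worlds: {2}.

1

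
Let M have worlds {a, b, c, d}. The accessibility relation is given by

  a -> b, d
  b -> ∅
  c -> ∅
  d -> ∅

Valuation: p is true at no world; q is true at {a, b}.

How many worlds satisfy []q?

a: successors {b, d}; q there: b:T, d:F. ✗
b: no successors, so []q holds vacuously. ✓
c: no successors, so []q holds vacuously. ✓
d: no successors, so []q holds vacuously. ✓
Satisfying worlds: {b, c, d}.

3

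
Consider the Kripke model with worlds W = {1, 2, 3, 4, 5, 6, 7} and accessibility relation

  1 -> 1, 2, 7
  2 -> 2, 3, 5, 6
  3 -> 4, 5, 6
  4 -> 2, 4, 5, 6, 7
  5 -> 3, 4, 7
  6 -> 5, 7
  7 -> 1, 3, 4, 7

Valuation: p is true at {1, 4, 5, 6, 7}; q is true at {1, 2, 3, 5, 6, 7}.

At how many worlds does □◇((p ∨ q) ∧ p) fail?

1: successors {1, 2, 7}; ◇((p ∨ q) ∧ p) there: 1:T, 2:T, 7:T. ✓
2: successors {2, 3, 5, 6}; ◇((p ∨ q) ∧ p) there: 2:T, 3:T, 5:T, 6:T. ✓
3: successors {4, 5, 6}; ◇((p ∨ q) ∧ p) there: 4:T, 5:T, 6:T. ✓
4: successors {2, 4, 5, 6, 7}; ◇((p ∨ q) ∧ p) there: 2:T, 4:T, 5:T, 6:T, 7:T. ✓
5: successors {3, 4, 7}; ◇((p ∨ q) ∧ p) there: 3:T, 4:T, 7:T. ✓
6: successors {5, 7}; ◇((p ∨ q) ∧ p) there: 5:T, 7:T. ✓
7: successors {1, 3, 4, 7}; ◇((p ∨ q) ∧ p) there: 1:T, 3:T, 4:T, 7:T. ✓
Satisfying worlds: {1, 2, 3, 4, 5, 6, 7}.
So □◇((p ∨ q) ∧ p) fails at the other 0 worlds.

0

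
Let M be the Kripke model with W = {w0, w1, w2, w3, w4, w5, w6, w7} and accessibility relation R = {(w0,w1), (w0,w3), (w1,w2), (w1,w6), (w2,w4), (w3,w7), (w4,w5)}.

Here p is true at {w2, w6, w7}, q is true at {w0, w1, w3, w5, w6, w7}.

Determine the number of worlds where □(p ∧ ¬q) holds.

w0: successors {w1, w3}; p ∧ ¬q there: w1:F, w3:F. ✗
w1: successors {w2, w6}; p ∧ ¬q there: w2:T, w6:F. ✗
w2: successors {w4}; p ∧ ¬q there: w4:F. ✗
w3: successors {w7}; p ∧ ¬q there: w7:F. ✗
w4: successors {w5}; p ∧ ¬q there: w5:F. ✗
w5: no successors, so □(p ∧ ¬q) holds vacuously. ✓
w6: no successors, so □(p ∧ ¬q) holds vacuously. ✓
w7: no successors, so □(p ∧ ¬q) holds vacuously. ✓
Satisfying worlds: {w5, w6, w7}.

3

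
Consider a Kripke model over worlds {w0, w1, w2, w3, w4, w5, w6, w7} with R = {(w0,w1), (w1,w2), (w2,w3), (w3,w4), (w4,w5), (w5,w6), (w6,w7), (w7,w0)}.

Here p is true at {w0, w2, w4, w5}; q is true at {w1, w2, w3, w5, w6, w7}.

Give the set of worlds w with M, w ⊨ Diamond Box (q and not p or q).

{w0, w1, w3, w4, w5, w7}

w0: successors {w1}; Box (q and not p or q) there: w1:T. ✓
w1: successors {w2}; Box (q and not p or q) there: w2:T. ✓
w2: successors {w3}; Box (q and not p or q) there: w3:F. ✗
w3: successors {w4}; Box (q and not p or q) there: w4:T. ✓
w4: successors {w5}; Box (q and not p or q) there: w5:T. ✓
w5: successors {w6}; Box (q and not p or q) there: w6:T. ✓
w6: successors {w7}; Box (q and not p or q) there: w7:F. ✗
w7: successors {w0}; Box (q and not p or q) there: w0:T. ✓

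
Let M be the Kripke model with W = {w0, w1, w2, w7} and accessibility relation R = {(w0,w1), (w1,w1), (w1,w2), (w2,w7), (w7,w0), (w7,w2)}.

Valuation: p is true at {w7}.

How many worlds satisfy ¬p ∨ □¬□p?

3

w0: ¬p is T, □¬□p is T. ✓
w1: ¬p is T, □¬□p is F. ✓
w2: ¬p is T, □¬□p is T. ✓
w7: ¬p is F, □¬□p is F. ✗
Satisfying worlds: {w0, w1, w2}.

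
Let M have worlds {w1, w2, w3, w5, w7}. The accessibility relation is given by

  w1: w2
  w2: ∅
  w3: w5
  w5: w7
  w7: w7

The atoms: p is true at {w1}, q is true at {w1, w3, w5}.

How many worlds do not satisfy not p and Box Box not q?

w1: not p is F, Box Box not q is T. ✗
w2: not p is T, Box Box not q is T. ✓
w3: not p is T, Box Box not q is T. ✓
w5: not p is T, Box Box not q is T. ✓
w7: not p is T, Box Box not q is T. ✓
Satisfying worlds: {w2, w3, w5, w7}.
So not p and Box Box not q fails at the other 1 world.

1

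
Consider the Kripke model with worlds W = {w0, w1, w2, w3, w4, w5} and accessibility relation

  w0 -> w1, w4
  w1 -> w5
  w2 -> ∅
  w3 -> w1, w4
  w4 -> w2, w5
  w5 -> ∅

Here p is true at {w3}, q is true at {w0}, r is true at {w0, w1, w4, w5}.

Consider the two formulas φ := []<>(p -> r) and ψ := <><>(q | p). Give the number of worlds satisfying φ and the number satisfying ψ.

4 and 0

For []<>(p -> r):
w0: successors {w1, w4}; <>(p -> r) there: w1:T, w4:T. ✓
w1: successors {w5}; <>(p -> r) there: w5:F. ✗
w2: no successors, so []<>(p -> r) holds vacuously. ✓
w3: successors {w1, w4}; <>(p -> r) there: w1:T, w4:T. ✓
w4: successors {w2, w5}; <>(p -> r) there: w2:F, w5:F. ✗
w5: no successors, so []<>(p -> r) holds vacuously. ✓
— 4 worlds.
For <><>(q | p):
w0: successors {w1, w4}; <>(q | p) there: w1:F, w4:F. ✗
w1: successors {w5}; <>(q | p) there: w5:F. ✗
w2: no successors, so <><>(q | p) fails. ✗
w3: successors {w1, w4}; <>(q | p) there: w1:F, w4:F. ✗
w4: successors {w2, w5}; <>(q | p) there: w2:F, w5:F. ✗
w5: no successors, so <><>(q | p) fails. ✗
— 0 worlds.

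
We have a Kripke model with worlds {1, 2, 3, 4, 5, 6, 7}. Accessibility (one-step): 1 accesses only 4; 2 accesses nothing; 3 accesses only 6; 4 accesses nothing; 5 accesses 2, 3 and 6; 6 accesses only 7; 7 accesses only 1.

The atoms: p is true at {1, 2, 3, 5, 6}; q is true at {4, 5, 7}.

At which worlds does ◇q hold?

{1, 6}

1: successors {4}; q there: 4:T. ✓
2: no successors, so ◇q fails. ✗
3: successors {6}; q there: 6:F. ✗
4: no successors, so ◇q fails. ✗
5: successors {2, 3, 6}; q there: 2:F, 3:F, 6:F. ✗
6: successors {7}; q there: 7:T. ✓
7: successors {1}; q there: 1:F. ✗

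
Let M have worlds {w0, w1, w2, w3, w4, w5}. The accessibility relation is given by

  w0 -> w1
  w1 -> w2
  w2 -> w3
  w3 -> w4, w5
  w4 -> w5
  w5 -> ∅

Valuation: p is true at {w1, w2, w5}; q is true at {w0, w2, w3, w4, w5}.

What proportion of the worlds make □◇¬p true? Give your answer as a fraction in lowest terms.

w0: successors {w1}; ◇¬p there: w1:F. ✗
w1: successors {w2}; ◇¬p there: w2:T. ✓
w2: successors {w3}; ◇¬p there: w3:T. ✓
w3: successors {w4, w5}; ◇¬p there: w4:F, w5:F. ✗
w4: successors {w5}; ◇¬p there: w5:F. ✗
w5: no successors, so □◇¬p holds vacuously. ✓
That's 3 of 6 worlds, so 3/6 = 1/2.

1/2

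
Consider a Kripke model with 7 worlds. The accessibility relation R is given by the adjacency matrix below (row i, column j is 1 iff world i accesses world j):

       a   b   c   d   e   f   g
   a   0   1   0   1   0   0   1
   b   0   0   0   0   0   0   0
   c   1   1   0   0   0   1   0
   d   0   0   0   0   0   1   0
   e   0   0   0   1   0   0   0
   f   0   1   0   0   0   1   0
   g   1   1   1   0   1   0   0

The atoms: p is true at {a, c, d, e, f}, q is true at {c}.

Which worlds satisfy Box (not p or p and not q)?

a: successors {b, d, g}; not p or p and not q there: b:T, d:T, g:T. ✓
b: no successors, so Box (not p or p and not q) holds vacuously. ✓
c: successors {a, b, f}; not p or p and not q there: a:T, b:T, f:T. ✓
d: successors {f}; not p or p and not q there: f:T. ✓
e: successors {d}; not p or p and not q there: d:T. ✓
f: successors {b, f}; not p or p and not q there: b:T, f:T. ✓
g: successors {a, b, c, e}; not p or p and not q there: a:T, b:T, c:F, e:T. ✗

{a, b, c, d, e, f}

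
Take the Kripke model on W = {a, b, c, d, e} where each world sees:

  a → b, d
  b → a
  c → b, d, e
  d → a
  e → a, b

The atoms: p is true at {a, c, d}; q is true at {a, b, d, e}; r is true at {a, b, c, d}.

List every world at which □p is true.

a: successors {b, d}; p there: b:F, d:T. ✗
b: successors {a}; p there: a:T. ✓
c: successors {b, d, e}; p there: b:F, d:T, e:F. ✗
d: successors {a}; p there: a:T. ✓
e: successors {a, b}; p there: a:T, b:F. ✗

{b, d}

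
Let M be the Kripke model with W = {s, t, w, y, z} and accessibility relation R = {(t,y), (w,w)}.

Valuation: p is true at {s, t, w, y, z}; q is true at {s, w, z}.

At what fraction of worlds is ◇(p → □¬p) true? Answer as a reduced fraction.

s: no successors, so ◇(p → □¬p) fails. ✗
t: successors {y}; p → □¬p there: y:T. ✓
w: successors {w}; p → □¬p there: w:F. ✗
y: no successors, so ◇(p → □¬p) fails. ✗
z: no successors, so ◇(p → □¬p) fails. ✗
That's 1 of 5 worlds, so 1/5.

1/5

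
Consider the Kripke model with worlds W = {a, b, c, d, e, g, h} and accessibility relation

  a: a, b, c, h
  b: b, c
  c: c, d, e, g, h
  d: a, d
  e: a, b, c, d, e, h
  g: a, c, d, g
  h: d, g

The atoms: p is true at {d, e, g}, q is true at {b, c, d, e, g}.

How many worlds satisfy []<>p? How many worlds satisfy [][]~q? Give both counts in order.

For []<>p:
a: successors {a, b, c, h}; <>p there: a:F, b:F, c:T, h:T. ✗
b: successors {b, c}; <>p there: b:F, c:T. ✗
c: successors {c, d, e, g, h}; <>p there: c:T, d:T, e:T, g:T, h:T. ✓
d: successors {a, d}; <>p there: a:F, d:T. ✗
e: successors {a, b, c, d, e, h}; <>p there: a:F, b:F, c:T, d:T, e:T, h:T. ✗
g: successors {a, c, d, g}; <>p there: a:F, c:T, d:T, g:T. ✗
h: successors {d, g}; <>p there: d:T, g:T. ✓
— 2 worlds.
For [][]~q:
a: successors {a, b, c, h}; []~q there: a:F, b:F, c:F, h:F. ✗
b: successors {b, c}; []~q there: b:F, c:F. ✗
c: successors {c, d, e, g, h}; []~q there: c:F, d:F, e:F, g:F, h:F. ✗
d: successors {a, d}; []~q there: a:F, d:F. ✗
e: successors {a, b, c, d, e, h}; []~q there: a:F, b:F, c:F, d:F, e:F, h:F. ✗
g: successors {a, c, d, g}; []~q there: a:F, c:F, d:F, g:F. ✗
h: successors {d, g}; []~q there: d:F, g:F. ✗
— 0 worlds.

2 and 0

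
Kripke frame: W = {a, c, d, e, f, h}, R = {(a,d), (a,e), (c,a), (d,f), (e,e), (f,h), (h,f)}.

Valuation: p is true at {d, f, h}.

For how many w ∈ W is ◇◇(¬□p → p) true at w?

a: successors {d, e}; ◇(¬□p → p) there: d:T, e:F. ✓
c: successors {a}; ◇(¬□p → p) there: a:T. ✓
d: successors {f}; ◇(¬□p → p) there: f:T. ✓
e: successors {e}; ◇(¬□p → p) there: e:F. ✗
f: successors {h}; ◇(¬□p → p) there: h:T. ✓
h: successors {f}; ◇(¬□p → p) there: f:T. ✓
Satisfying worlds: {a, c, d, f, h}.

5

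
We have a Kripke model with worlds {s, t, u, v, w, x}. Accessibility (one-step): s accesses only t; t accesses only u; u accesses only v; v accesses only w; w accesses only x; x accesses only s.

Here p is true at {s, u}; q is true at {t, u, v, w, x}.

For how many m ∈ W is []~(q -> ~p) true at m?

s: successors {t}; ~(q -> ~p) there: t:F. ✗
t: successors {u}; ~(q -> ~p) there: u:T. ✓
u: successors {v}; ~(q -> ~p) there: v:F. ✗
v: successors {w}; ~(q -> ~p) there: w:F. ✗
w: successors {x}; ~(q -> ~p) there: x:F. ✗
x: successors {s}; ~(q -> ~p) there: s:F. ✗
Satisfying worlds: {t}.

1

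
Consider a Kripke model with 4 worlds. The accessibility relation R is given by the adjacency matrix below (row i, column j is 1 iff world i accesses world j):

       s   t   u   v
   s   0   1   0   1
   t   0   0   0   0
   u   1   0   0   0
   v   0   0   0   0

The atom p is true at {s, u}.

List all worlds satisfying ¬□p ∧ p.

{s}

s: ¬□p is T, p is T. ✓
t: ¬□p is F, p is F. ✗
u: ¬□p is F, p is T. ✗
v: ¬□p is F, p is F. ✗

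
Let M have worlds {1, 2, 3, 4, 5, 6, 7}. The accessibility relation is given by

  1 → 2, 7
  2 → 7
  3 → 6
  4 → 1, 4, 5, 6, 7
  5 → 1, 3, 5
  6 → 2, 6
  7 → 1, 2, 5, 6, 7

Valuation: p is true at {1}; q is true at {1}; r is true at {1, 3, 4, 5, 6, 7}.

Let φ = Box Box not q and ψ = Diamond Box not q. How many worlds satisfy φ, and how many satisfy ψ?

For Box Box not q:
1: successors {2, 7}; Box not q there: 2:T, 7:F. ✗
2: successors {7}; Box not q there: 7:F. ✗
3: successors {6}; Box not q there: 6:T. ✓
4: successors {1, 4, 5, 6, 7}; Box not q there: 1:T, 4:F, 5:F, 6:T, 7:F. ✗
5: successors {1, 3, 5}; Box not q there: 1:T, 3:T, 5:F. ✗
6: successors {2, 6}; Box not q there: 2:T, 6:T. ✓
7: successors {1, 2, 5, 6, 7}; Box not q there: 1:T, 2:T, 5:F, 6:T, 7:F. ✗
— 2 worlds.
For Diamond Box not q:
1: successors {2, 7}; Box not q there: 2:T, 7:F. ✓
2: successors {7}; Box not q there: 7:F. ✗
3: successors {6}; Box not q there: 6:T. ✓
4: successors {1, 4, 5, 6, 7}; Box not q there: 1:T, 4:F, 5:F, 6:T, 7:F. ✓
5: successors {1, 3, 5}; Box not q there: 1:T, 3:T, 5:F. ✓
6: successors {2, 6}; Box not q there: 2:T, 6:T. ✓
7: successors {1, 2, 5, 6, 7}; Box not q there: 1:T, 2:T, 5:F, 6:T, 7:F. ✓
— 6 worlds.

2 and 6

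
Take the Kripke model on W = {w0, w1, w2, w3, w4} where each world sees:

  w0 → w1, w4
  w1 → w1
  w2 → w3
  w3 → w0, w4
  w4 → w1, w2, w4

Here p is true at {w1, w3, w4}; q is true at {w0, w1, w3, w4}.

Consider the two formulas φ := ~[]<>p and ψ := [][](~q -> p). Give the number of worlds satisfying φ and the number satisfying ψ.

For ~[]<>p:
w0: []<>p is T. ✗
w1: []<>p is T. ✗
w2: []<>p is T. ✗
w3: []<>p is T. ✗
w4: []<>p is T. ✗
— 0 worlds.
For [][](~q -> p):
w0: successors {w1, w4}; [](~q -> p) there: w1:T, w4:F. ✗
w1: successors {w1}; [](~q -> p) there: w1:T. ✓
w2: successors {w3}; [](~q -> p) there: w3:T. ✓
w3: successors {w0, w4}; [](~q -> p) there: w0:T, w4:F. ✗
w4: successors {w1, w2, w4}; [](~q -> p) there: w1:T, w2:T, w4:F. ✗
— 2 worlds.

0 and 2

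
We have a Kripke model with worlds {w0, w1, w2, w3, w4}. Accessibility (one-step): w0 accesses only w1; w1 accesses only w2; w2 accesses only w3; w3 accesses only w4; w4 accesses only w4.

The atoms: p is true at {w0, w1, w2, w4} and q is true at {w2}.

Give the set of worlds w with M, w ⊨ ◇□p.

w0: successors {w1}; □p there: w1:T. ✓
w1: successors {w2}; □p there: w2:F. ✗
w2: successors {w3}; □p there: w3:T. ✓
w3: successors {w4}; □p there: w4:T. ✓
w4: successors {w4}; □p there: w4:T. ✓

{w0, w2, w3, w4}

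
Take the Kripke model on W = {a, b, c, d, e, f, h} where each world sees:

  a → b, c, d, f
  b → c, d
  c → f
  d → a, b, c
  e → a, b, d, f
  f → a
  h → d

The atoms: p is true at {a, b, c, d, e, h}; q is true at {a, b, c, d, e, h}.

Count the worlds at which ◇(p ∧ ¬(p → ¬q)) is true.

a: successors {b, c, d, f}; p ∧ ¬(p → ¬q) there: b:T, c:T, d:T, f:F. ✓
b: successors {c, d}; p ∧ ¬(p → ¬q) there: c:T, d:T. ✓
c: successors {f}; p ∧ ¬(p → ¬q) there: f:F. ✗
d: successors {a, b, c}; p ∧ ¬(p → ¬q) there: a:T, b:T, c:T. ✓
e: successors {a, b, d, f}; p ∧ ¬(p → ¬q) there: a:T, b:T, d:T, f:F. ✓
f: successors {a}; p ∧ ¬(p → ¬q) there: a:T. ✓
h: successors {d}; p ∧ ¬(p → ¬q) there: d:T. ✓
Satisfying worlds: {a, b, d, e, f, h}.

6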